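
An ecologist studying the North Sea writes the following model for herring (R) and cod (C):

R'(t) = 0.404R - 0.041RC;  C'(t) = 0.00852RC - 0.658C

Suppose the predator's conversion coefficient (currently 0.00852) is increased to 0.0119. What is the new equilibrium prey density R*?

R* ≈ 55.3

At the interior fixed point, setting dC/dt = 0 with C > 0 fixes R* = (predator death rate)/(RC coefficient) — independent of the other coefficients.
With the change, R* = 0.658/0.0119 = 55.3; it falls from 77.2.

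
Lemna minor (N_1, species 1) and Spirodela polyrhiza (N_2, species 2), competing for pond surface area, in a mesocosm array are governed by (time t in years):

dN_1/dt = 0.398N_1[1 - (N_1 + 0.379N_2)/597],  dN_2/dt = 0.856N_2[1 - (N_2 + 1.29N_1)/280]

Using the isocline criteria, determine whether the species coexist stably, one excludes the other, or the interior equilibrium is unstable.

Compare the nullcline intercepts: K1/α12 = 597/0.379 = 1580 > K2 = 280; K2/α21 = 280/1.29 = 217 < K1 = 597.
Since the inequalities point opposite ways, species 1 can invade but species 2 cannot.

species 1 excludes species 2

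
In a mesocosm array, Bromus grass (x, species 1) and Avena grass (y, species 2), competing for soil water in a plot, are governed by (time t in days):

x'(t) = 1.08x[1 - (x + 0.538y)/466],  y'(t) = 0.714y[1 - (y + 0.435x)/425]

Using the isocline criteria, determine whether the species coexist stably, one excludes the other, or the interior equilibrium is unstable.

Compare the nullcline intercepts: K1/α12 = 466/0.538 = 866 > K2 = 425; K2/α21 = 425/0.435 = 977 > K1 = 466.
Since both inequalities hold, each species can invade when rare, so the interior equilibrium is stable.

stable coexistence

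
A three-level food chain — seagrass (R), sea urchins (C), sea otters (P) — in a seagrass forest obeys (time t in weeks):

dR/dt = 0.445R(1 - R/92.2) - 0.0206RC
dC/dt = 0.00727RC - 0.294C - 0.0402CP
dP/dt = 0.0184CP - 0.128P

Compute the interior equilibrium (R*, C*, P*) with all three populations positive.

R* ≈ 62.5, C* ≈ 6.96, P* ≈ 3.99

From dP/dt = 0: 0.0184C* = 0.128, so C* = 6.96.
From dR/dt = 0: 0.445(1 - R*/92.2) = 0.0206·6.96, giving R* = 92.2·(1 - 0.322) = 62.5.
From dC/dt = 0: 0.00727·62.5 - 0.294 = 0.0402P*, so P* = 0.16/0.0402 = 3.99.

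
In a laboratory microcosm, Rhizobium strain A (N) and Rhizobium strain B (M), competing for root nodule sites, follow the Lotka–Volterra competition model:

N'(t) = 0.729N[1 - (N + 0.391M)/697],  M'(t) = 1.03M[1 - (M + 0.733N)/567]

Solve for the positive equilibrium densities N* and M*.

N* ≈ 666, M* ≈ 78.6

Setting both brackets to zero gives the nullclines N + 0.391M = 697 and 0.733N + M = 567.
Substituting M = 567 - 0.733N into the first: N(1 - 0.391·0.733) = 697 - 0.391·567.
So N* = 475/0.713 = 666, and then M* = 567 - 0.733·666 = 78.6.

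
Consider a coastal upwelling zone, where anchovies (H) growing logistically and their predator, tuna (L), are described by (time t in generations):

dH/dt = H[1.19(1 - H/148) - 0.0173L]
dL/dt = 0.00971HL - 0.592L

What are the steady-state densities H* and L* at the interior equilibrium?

H* ≈ 61, L* ≈ 40.4

From dL/dt = 0 with L > 0: 0.00971H* = 0.592, so H* = 61.
Substitute into dH/dt = 0: 1.19(1 - 61/148) = 0.0173L*.
The bracket is 0.588, giving L* = 0.7/0.0173 = 40.4.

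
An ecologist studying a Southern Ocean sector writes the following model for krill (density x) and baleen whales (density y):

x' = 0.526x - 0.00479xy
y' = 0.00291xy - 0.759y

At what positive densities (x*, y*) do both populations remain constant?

x* ≈ 261, y* ≈ 110

Set dy/dt = 0 with y > 0: 0.00291x - 0.759 = 0, so x* = 0.759/0.00291 = 261.
Set dx/dt = 0 with x > 0: 0.526 - 0.00479y = 0, so y* = 0.526/0.00479 = 110.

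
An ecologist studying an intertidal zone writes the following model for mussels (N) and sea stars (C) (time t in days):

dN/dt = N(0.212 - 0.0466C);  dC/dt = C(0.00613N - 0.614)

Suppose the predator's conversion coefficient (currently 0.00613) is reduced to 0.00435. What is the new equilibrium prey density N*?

N* ≈ 141

At the interior fixed point, setting dC/dt = 0 with C > 0 fixes N* = (predator death rate)/(NC coefficient) — independent of the other coefficients.
With the change, N* = 0.614/0.00435 = 141; it rises from 100.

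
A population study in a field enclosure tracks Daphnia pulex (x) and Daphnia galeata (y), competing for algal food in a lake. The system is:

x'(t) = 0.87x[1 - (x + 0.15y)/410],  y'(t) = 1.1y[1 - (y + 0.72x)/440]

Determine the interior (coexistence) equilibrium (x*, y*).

Setting both brackets to zero gives the nullclines x + 0.15y = 410 and 0.72x + y = 440.
Substituting y = 440 - 0.72x into the first: x(1 - 0.15·0.72) = 410 - 0.15·440.
So x* = 344/0.892 = 386, and then y* = 440 - 0.72·386 = 162.

x* ≈ 386, y* ≈ 162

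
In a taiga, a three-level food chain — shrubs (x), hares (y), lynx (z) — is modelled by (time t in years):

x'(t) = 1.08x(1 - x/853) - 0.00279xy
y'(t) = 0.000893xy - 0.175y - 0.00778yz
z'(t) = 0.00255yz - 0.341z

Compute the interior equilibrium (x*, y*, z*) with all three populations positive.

x* ≈ 558, y* ≈ 134, z* ≈ 41.6

From dz/dt = 0: 0.00255y* = 0.341, so y* = 134.
From dx/dt = 0: 1.08(1 - x*/853) = 0.00279·134, giving x* = 853·(1 - 0.345) = 558.
From dy/dt = 0: 0.000893·558 - 0.175 = 0.00778z*, so z* = 0.324/0.00778 = 41.6.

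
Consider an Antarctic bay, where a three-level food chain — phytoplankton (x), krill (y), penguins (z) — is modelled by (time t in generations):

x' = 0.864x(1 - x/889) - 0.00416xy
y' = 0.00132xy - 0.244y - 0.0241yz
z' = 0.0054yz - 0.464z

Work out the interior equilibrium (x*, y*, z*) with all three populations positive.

x* ≈ 521, y* ≈ 85.9, z* ≈ 18.4

From dz/dt = 0: 0.0054y* = 0.464, so y* = 85.9.
From dx/dt = 0: 0.864(1 - x*/889) = 0.00416·85.9, giving x* = 889·(1 - 0.414) = 521.
From dy/dt = 0: 0.00132·521 - 0.244 = 0.0241z*, so z* = 0.444/0.0241 = 18.4.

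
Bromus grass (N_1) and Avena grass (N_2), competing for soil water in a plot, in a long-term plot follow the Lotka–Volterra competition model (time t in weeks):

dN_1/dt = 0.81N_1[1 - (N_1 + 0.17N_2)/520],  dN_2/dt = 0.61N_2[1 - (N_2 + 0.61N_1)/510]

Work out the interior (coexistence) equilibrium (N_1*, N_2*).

Setting both brackets to zero gives the nullclines N_1 + 0.17N_2 = 520 and 0.61N_1 + N_2 = 510.
Substituting N_2 = 510 - 0.61N_1 into the first: N_1(1 - 0.17·0.61) = 520 - 0.17·510.
So N_1* = 433/0.896 = 483, and then N_2* = 510 - 0.61·483 = 215.

N_1* ≈ 483, N_2* ≈ 215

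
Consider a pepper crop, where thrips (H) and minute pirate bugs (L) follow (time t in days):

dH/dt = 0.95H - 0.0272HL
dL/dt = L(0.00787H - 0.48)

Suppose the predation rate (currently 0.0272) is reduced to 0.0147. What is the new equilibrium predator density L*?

L* ≈ 64.6

At the interior fixed point, setting dH/dt = 0 with H > 0 fixes L* = (prey growth rate)/(HL coefficient) — independent of the other coefficients.
With the change, L* = 0.95/0.0147 = 64.6; it rises from 34.9.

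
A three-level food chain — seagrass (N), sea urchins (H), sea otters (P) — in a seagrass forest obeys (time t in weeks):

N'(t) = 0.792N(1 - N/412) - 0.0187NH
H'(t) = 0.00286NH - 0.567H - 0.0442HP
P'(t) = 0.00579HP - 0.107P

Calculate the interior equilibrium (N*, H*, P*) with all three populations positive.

From dP/dt = 0: 0.00579H* = 0.107, so H* = 18.5.
From dN/dt = 0: 0.792(1 - N*/412) = 0.0187·18.5, giving N* = 412·(1 - 0.436) = 232.
From dH/dt = 0: 0.00286·232 - 0.567 = 0.0442P*, so P* = 0.0972/0.0442 = 2.2.

N* ≈ 232, H* ≈ 18.5, P* ≈ 2.2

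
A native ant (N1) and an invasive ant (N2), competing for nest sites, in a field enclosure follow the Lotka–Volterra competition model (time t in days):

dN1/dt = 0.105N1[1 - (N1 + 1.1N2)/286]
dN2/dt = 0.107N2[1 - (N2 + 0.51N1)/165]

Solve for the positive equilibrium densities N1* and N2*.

N1* ≈ 238, N2* ≈ 43.6

Setting both brackets to zero gives the nullclines N1 + 1.1N2 = 286 and 0.51N1 + N2 = 165.
Substituting N2 = 165 - 0.51N1 into the first: N1(1 - 1.1·0.51) = 286 - 1.1·165.
So N1* = 104/0.439 = 238, and then N2* = 165 - 0.51·238 = 43.6.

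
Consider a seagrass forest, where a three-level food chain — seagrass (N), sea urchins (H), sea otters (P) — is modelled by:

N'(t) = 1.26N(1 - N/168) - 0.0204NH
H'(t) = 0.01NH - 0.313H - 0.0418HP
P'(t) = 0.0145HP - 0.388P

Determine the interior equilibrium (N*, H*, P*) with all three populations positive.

N* ≈ 95.2, H* ≈ 26.8, P* ≈ 15.3

From dP/dt = 0: 0.0145H* = 0.388, so H* = 26.8.
From dN/dt = 0: 1.26(1 - N*/168) = 0.0204·26.8, giving N* = 168·(1 - 0.433) = 95.2.
From dH/dt = 0: 0.01·95.2 - 0.313 = 0.0418P*, so P* = 0.639/0.0418 = 15.3.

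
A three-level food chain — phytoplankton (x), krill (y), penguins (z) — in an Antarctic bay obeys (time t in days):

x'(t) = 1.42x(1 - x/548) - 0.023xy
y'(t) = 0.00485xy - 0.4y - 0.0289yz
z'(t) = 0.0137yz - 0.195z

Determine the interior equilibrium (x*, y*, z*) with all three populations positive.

From dz/dt = 0: 0.0137y* = 0.195, so y* = 14.2.
From dx/dt = 0: 1.42(1 - x*/548) = 0.023·14.2, giving x* = 548·(1 - 0.231) = 422.
From dy/dt = 0: 0.00485·422 - 0.4 = 0.0289z*, so z* = 1.65/0.0289 = 56.9.

x* ≈ 422, y* ≈ 14.2, z* ≈ 56.9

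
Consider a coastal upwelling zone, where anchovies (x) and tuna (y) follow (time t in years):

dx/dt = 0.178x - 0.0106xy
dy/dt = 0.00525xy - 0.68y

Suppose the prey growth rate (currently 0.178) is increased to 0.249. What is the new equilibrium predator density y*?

At the interior fixed point, setting dx/dt = 0 with x > 0 fixes y* = (prey growth rate)/(xy coefficient) — independent of the other coefficients.
With the change, y* = 0.249/0.0106 = 23.5; it rises from 16.8.

y* ≈ 23.5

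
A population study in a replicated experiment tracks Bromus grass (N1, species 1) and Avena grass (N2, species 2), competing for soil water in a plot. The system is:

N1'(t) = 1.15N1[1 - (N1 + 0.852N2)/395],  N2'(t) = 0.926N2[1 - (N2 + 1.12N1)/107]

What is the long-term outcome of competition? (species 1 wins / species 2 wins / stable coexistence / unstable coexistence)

species 1 excludes species 2

Compare the nullcline intercepts: K1/α12 = 395/0.852 = 464 > K2 = 107; K2/α21 = 107/1.12 = 95.5 < K1 = 395.
Since the inequalities point opposite ways, species 1 can invade but species 2 cannot.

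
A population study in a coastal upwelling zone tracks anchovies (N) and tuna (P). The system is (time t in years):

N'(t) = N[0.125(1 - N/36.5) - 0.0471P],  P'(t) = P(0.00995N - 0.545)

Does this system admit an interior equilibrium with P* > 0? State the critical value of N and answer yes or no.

Threshold N = 54.8; K < 54.8, so no, the predator goes extinct.

The predator equation gives dP/dt > 0 only when N > 0.545/0.00995 = 54.8.
Without the predator, N → K = 36.5. Since 36.5 < 54.8, the predator cannot invade.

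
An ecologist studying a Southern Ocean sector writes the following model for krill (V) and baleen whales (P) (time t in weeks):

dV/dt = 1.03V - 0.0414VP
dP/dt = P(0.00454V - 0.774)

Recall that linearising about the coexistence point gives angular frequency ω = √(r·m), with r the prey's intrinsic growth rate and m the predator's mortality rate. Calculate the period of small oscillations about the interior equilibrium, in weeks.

Here r = 1.03 and m = 0.774, so r·m = 0.797.
ω = √0.797 = 0.893 per week, hence T = 2π/ω ≈ 7.04 weeks.

T ≈ 7.04 weeks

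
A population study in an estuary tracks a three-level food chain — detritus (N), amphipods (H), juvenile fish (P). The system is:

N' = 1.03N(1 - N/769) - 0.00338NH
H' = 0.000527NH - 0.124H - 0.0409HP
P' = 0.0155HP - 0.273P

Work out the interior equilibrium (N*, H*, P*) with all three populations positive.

From dP/dt = 0: 0.0155H* = 0.273, so H* = 17.6.
From dN/dt = 0: 1.03(1 - N*/769) = 0.00338·17.6, giving N* = 769·(1 - 0.0578) = 725.
From dH/dt = 0: 0.000527·725 - 0.124 = 0.0409P*, so P* = 0.258/0.0409 = 6.3.

N* ≈ 725, H* ≈ 17.6, P* ≈ 6.3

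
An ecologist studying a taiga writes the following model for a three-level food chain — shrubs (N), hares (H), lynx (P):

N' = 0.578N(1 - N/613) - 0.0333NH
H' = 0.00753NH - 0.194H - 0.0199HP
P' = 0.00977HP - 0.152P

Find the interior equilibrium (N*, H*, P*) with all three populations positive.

N* ≈ 63.6, H* ≈ 15.6, P* ≈ 14.3

From dP/dt = 0: 0.00977H* = 0.152, so H* = 15.6.
From dN/dt = 0: 0.578(1 - N*/613) = 0.0333·15.6, giving N* = 613·(1 - 0.896) = 63.6.
From dH/dt = 0: 0.00753·63.6 - 0.194 = 0.0199P*, so P* = 0.285/0.0199 = 14.3.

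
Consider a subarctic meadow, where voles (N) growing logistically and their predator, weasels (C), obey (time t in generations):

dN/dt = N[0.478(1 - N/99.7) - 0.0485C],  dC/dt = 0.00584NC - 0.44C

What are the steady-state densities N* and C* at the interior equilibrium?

From dC/dt = 0 with C > 0: 0.00584N* = 0.44, so N* = 75.3.
Substitute into dN/dt = 0: 0.478(1 - 75.3/99.7) = 0.0485C*.
The bracket is 0.244, giving C* = 0.117/0.0485 = 2.41.

N* ≈ 75.3, C* ≈ 2.41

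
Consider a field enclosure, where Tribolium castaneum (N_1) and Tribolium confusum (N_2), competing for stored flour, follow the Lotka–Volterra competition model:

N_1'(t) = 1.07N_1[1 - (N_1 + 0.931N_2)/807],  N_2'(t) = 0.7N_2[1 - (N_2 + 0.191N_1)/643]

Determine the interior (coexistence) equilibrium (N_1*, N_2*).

Setting both brackets to zero gives the nullclines N_1 + 0.931N_2 = 807 and 0.191N_1 + N_2 = 643.
Substituting N_2 = 643 - 0.191N_1 into the first: N_1(1 - 0.931·0.191) = 807 - 0.931·643.
So N_1* = 208/0.822 = 253, and then N_2* = 643 - 0.191·253 = 595.

N_1* ≈ 253, N_2* ≈ 595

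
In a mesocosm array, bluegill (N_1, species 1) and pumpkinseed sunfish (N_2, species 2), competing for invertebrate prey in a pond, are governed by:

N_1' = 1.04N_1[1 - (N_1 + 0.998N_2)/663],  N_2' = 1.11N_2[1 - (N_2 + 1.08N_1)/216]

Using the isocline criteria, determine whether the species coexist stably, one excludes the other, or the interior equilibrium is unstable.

species 1 excludes species 2

Compare the nullcline intercepts: K1/α12 = 663/0.998 = 664 > K2 = 216; K2/α21 = 216/1.08 = 200 < K1 = 663.
Since the inequalities point opposite ways, species 1 can invade but species 2 cannot.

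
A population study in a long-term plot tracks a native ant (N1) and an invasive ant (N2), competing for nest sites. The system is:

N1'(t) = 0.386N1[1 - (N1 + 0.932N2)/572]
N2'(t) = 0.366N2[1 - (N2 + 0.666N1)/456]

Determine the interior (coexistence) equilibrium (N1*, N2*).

Setting both brackets to zero gives the nullclines N1 + 0.932N2 = 572 and 0.666N1 + N2 = 456.
Substituting N2 = 456 - 0.666N1 into the first: N1(1 - 0.932·0.666) = 572 - 0.932·456.
So N1* = 147/0.379 = 388, and then N2* = 456 - 0.666·388 = 198.

N1* ≈ 388, N2* ≈ 198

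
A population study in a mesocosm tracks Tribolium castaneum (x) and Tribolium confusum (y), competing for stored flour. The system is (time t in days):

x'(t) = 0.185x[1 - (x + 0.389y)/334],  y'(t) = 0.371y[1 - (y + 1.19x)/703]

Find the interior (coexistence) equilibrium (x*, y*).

x* ≈ 113, y* ≈ 569

Setting both brackets to zero gives the nullclines x + 0.389y = 334 and 1.19x + y = 703.
Substituting y = 703 - 1.19x into the first: x(1 - 0.389·1.19) = 334 - 0.389·703.
So x* = 60.5/0.537 = 113, and then y* = 703 - 1.19·113 = 569.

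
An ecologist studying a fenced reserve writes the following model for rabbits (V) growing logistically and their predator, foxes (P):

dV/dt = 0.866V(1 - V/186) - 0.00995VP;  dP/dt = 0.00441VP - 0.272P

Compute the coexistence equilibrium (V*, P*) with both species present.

From dP/dt = 0 with P > 0: 0.00441V* = 0.272, so V* = 61.7.
Substitute into dV/dt = 0: 0.866(1 - 61.7/186) = 0.00995P*.
The bracket is 0.668, giving P* = 0.579/0.00995 = 58.2.

V* ≈ 61.7, P* ≈ 58.2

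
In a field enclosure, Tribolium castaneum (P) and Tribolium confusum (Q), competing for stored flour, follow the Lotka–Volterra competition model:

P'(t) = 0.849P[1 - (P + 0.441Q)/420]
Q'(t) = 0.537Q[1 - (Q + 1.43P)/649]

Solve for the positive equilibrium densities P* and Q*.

P* ≈ 362, Q* ≈ 131

Setting both brackets to zero gives the nullclines P + 0.441Q = 420 and 1.43P + Q = 649.
Substituting Q = 649 - 1.43P into the first: P(1 - 0.441·1.43) = 420 - 0.441·649.
So P* = 134/0.369 = 362, and then Q* = 649 - 1.43·362 = 131.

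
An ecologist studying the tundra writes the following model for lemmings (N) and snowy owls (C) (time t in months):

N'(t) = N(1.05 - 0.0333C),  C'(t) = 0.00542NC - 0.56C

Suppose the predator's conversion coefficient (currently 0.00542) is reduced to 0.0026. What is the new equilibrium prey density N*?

At the interior fixed point, setting dC/dt = 0 with C > 0 fixes N* = (predator death rate)/(NC coefficient) — independent of the other coefficients.
With the change, N* = 0.56/0.0026 = 215; it rises from 103.

N* ≈ 215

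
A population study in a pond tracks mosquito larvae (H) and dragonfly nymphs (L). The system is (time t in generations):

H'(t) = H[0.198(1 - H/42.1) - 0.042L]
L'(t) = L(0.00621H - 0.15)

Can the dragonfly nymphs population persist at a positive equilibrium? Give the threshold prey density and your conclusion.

Threshold H = 24.2; K > 24.2, so yes, the predator persists.

The predator equation gives dL/dt > 0 only when H > 0.15/0.00621 = 24.2.
Without the predator, H → K = 42.1. Since 42.1 > 24.2, the predator can invade and persist.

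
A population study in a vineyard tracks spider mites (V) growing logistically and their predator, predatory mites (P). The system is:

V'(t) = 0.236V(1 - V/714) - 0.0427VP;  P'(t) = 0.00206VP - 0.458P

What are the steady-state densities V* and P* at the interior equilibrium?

V* ≈ 222, P* ≈ 3.81

From dP/dt = 0 with P > 0: 0.00206V* = 0.458, so V* = 222.
Substitute into dV/dt = 0: 0.236(1 - 222/714) = 0.0427P*.
The bracket is 0.689, giving P* = 0.163/0.0427 = 3.81.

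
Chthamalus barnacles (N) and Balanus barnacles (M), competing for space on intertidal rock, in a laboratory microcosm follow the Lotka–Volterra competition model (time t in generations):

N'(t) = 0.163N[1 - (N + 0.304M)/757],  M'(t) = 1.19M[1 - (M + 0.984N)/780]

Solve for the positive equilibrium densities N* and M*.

Setting both brackets to zero gives the nullclines N + 0.304M = 757 and 0.984N + M = 780.
Substituting M = 780 - 0.984N into the first: N(1 - 0.304·0.984) = 757 - 0.304·780.
So N* = 520/0.701 = 742, and then M* = 780 - 0.984·742 = 50.1.

N* ≈ 742, M* ≈ 50.1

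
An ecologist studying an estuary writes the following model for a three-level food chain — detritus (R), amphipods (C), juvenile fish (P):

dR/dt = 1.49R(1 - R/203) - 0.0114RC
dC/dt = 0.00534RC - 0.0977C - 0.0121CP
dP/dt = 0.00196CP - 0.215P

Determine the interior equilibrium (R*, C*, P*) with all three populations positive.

R* ≈ 32.6, C* ≈ 110, P* ≈ 6.33

From dP/dt = 0: 0.00196C* = 0.215, so C* = 110.
From dR/dt = 0: 1.49(1 - R*/203) = 0.0114·110, giving R* = 203·(1 - 0.839) = 32.6.
From dC/dt = 0: 0.00534·32.6 - 0.0977 = 0.0121P*, so P* = 0.0765/0.0121 = 6.33.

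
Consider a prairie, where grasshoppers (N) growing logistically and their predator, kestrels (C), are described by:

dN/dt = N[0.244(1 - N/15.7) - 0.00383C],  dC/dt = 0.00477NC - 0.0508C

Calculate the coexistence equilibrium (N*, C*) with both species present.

From dC/dt = 0 with C > 0: 0.00477N* = 0.0508, so N* = 10.6.
Substitute into dN/dt = 0: 0.244(1 - 10.6/15.7) = 0.00383C*.
The bracket is 0.322, giving C* = 0.0785/0.00383 = 20.5.

N* ≈ 10.6, C* ≈ 20.5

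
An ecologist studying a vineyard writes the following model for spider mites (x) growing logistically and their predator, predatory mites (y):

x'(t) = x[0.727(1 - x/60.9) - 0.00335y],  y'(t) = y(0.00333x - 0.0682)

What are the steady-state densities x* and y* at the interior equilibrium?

From dy/dt = 0 with y > 0: 0.00333x* = 0.0682, so x* = 20.5.
Substitute into dx/dt = 0: 0.727(1 - 20.5/60.9) = 0.00335y*.
The bracket is 0.664, giving y* = 0.483/0.00335 = 144.

x* ≈ 20.5, y* ≈ 144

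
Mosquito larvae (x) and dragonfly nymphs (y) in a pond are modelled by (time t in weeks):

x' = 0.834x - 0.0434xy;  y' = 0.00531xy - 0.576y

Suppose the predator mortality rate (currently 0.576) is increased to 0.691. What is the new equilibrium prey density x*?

x* ≈ 130

At the interior fixed point, setting dy/dt = 0 with y > 0 fixes x* = (predator death rate)/(xy coefficient) — independent of the other coefficients.
With the change, x* = 0.691/0.00531 = 130; it rises from 108.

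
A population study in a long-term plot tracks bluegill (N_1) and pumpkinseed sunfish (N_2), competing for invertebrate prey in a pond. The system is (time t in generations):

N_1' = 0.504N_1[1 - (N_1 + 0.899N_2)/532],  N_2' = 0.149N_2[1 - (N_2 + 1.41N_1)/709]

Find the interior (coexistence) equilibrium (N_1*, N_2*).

Setting both brackets to zero gives the nullclines N_1 + 0.899N_2 = 532 and 1.41N_1 + N_2 = 709.
Substituting N_2 = 709 - 1.41N_1 into the first: N_1(1 - 0.899·1.41) = 532 - 0.899·709.
So N_1* = -105/-0.268 = 394, and then N_2* = 709 - 1.41·394 = 154.

N_1* ≈ 394, N_2* ≈ 154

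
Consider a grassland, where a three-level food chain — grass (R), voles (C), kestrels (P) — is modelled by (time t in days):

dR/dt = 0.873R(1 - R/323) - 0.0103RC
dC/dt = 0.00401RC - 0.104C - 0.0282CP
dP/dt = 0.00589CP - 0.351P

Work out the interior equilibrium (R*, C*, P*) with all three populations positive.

R* ≈ 95.9, C* ≈ 59.6, P* ≈ 9.95

From dP/dt = 0: 0.00589C* = 0.351, so C* = 59.6.
From dR/dt = 0: 0.873(1 - R*/323) = 0.0103·59.6, giving R* = 323·(1 - 0.703) = 95.9.
From dC/dt = 0: 0.00401·95.9 - 0.104 = 0.0282P*, so P* = 0.281/0.0282 = 9.95.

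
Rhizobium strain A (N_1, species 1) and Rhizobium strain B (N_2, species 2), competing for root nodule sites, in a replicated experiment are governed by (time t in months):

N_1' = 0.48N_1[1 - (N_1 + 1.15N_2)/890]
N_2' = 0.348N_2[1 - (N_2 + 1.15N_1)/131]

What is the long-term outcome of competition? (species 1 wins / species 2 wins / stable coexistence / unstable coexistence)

species 1 excludes species 2

Compare the nullcline intercepts: K1/α12 = 890/1.15 = 774 > K2 = 131; K2/α21 = 131/1.15 = 114 < K1 = 890.
Since the inequalities point opposite ways, species 1 can invade but species 2 cannot.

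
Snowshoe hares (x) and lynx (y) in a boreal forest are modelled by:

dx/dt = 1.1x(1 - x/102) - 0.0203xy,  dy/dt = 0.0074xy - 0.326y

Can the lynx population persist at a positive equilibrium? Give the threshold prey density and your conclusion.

Threshold x = 44.1; K > 44.1, so yes, the predator persists.

The predator equation gives dy/dt > 0 only when x > 0.326/0.0074 = 44.1.
Without the predator, x → K = 102. Since 102 > 44.1, the predator can invade and persist.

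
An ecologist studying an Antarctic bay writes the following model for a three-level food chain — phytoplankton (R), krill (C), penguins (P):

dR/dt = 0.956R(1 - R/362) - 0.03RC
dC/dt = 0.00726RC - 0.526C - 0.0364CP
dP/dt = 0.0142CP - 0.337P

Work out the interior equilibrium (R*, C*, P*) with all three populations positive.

R* ≈ 92.4, C* ≈ 23.7, P* ≈ 3.98

From dP/dt = 0: 0.0142C* = 0.337, so C* = 23.7.
From dR/dt = 0: 0.956(1 - R*/362) = 0.03·23.7, giving R* = 362·(1 - 0.745) = 92.4.
From dC/dt = 0: 0.00726·92.4 - 0.526 = 0.0364P*, so P* = 0.145/0.0364 = 3.98.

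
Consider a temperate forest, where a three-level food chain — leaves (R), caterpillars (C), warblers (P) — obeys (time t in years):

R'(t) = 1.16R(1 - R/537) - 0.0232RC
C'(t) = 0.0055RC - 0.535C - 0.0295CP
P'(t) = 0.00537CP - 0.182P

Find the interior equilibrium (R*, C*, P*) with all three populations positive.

R* ≈ 173, C* ≈ 33.9, P* ≈ 14.1

From dP/dt = 0: 0.00537C* = 0.182, so C* = 33.9.
From dR/dt = 0: 1.16(1 - R*/537) = 0.0232·33.9, giving R* = 537·(1 - 0.678) = 173.
From dC/dt = 0: 0.0055·173 - 0.535 = 0.0295P*, so P* = 0.417/0.0295 = 14.1.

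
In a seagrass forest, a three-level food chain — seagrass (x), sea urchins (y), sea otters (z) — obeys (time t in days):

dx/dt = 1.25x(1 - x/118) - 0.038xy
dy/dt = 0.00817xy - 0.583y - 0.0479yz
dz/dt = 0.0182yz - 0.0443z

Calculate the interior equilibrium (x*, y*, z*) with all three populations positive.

x* ≈ 109, y* ≈ 2.43, z* ≈ 6.47

From dz/dt = 0: 0.0182y* = 0.0443, so y* = 2.43.
From dx/dt = 0: 1.25(1 - x*/118) = 0.038·2.43, giving x* = 118·(1 - 0.074) = 109.
From dy/dt = 0: 0.00817·109 - 0.583 = 0.0479z*, so z* = 0.31/0.0479 = 6.47.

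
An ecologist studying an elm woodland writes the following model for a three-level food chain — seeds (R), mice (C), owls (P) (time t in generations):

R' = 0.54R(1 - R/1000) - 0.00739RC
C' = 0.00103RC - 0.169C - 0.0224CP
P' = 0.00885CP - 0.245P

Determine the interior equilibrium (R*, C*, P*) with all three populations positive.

R* ≈ 621, C* ≈ 27.7, P* ≈ 21

From dP/dt = 0: 0.00885C* = 0.245, so C* = 27.7.
From dR/dt = 0: 0.54(1 - R*/1000) = 0.00739·27.7, giving R* = 1000·(1 - 0.379) = 621.
From dC/dt = 0: 0.00103·621 - 0.169 = 0.0224P*, so P* = 0.471/0.0224 = 21.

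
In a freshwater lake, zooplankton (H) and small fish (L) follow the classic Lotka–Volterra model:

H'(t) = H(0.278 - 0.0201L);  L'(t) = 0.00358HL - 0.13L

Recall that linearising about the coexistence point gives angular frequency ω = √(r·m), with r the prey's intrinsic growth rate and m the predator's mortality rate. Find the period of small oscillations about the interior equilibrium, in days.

Here r = 0.278 and m = 0.13, so r·m = 0.0361.
ω = √0.0361 = 0.19 per day, hence T = 2π/ω ≈ 33.1 days.

T ≈ 33.1 days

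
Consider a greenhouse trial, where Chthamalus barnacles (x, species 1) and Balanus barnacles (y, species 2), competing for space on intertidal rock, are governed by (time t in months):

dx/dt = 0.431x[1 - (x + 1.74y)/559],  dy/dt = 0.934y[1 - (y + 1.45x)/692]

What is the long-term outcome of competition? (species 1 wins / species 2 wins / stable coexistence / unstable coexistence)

Compare the nullcline intercepts: K1/α12 = 559/1.74 = 321 < K2 = 692; K2/α21 = 692/1.45 = 477 < K1 = 559.
Since both are reversed, neither can invade when rare; the interior point is a saddle.

unstable coexistence (outcome depends on initial conditions)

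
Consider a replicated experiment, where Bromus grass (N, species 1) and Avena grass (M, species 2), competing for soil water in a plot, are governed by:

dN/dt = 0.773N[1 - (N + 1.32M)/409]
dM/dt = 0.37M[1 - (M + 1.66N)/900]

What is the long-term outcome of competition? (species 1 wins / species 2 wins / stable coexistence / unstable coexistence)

Compare the nullcline intercepts: K1/α12 = 409/1.32 = 310 < K2 = 900; K2/α21 = 900/1.66 = 542 > K1 = 409.
Since the inequalities point opposite ways, species 2 can invade but species 1 cannot.

species 2 excludes species 1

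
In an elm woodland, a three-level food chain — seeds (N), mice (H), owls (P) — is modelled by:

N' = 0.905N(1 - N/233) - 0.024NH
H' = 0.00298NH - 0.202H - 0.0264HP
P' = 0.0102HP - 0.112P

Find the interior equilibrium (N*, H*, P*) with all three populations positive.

N* ≈ 165, H* ≈ 11, P* ≈ 11

From dP/dt = 0: 0.0102H* = 0.112, so H* = 11.
From dN/dt = 0: 0.905(1 - N*/233) = 0.024·11, giving N* = 233·(1 - 0.291) = 165.
From dH/dt = 0: 0.00298·165 - 0.202 = 0.0264P*, so P* = 0.29/0.0264 = 11.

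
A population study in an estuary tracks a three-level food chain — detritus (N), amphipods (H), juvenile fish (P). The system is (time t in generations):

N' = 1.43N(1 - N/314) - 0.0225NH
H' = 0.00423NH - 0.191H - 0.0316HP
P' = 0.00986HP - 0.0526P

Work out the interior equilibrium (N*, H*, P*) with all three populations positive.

N* ≈ 288, H* ≈ 5.33, P* ≈ 32.5

From dP/dt = 0: 0.00986H* = 0.0526, so H* = 5.33.
From dN/dt = 0: 1.43(1 - N*/314) = 0.0225·5.33, giving N* = 314·(1 - 0.0839) = 288.
From dH/dt = 0: 0.00423·288 - 0.191 = 0.0316P*, so P* = 1.03/0.0316 = 32.5.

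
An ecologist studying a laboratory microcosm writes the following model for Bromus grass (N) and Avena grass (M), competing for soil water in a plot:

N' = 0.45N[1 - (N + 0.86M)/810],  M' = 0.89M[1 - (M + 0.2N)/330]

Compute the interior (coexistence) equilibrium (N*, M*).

Setting both brackets to zero gives the nullclines N + 0.86M = 810 and 0.2N + M = 330.
Substituting M = 330 - 0.2N into the first: N(1 - 0.86·0.2) = 810 - 0.86·330.
So N* = 526/0.828 = 636, and then M* = 330 - 0.2·636 = 203.

N* ≈ 636, M* ≈ 203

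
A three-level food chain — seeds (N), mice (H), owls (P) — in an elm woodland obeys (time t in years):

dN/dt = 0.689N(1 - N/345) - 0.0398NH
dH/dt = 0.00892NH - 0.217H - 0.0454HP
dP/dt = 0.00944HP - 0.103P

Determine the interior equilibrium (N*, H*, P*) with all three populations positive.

N* ≈ 128, H* ≈ 10.9, P* ≈ 20.3

From dP/dt = 0: 0.00944H* = 0.103, so H* = 10.9.
From dN/dt = 0: 0.689(1 - N*/345) = 0.0398·10.9, giving N* = 345·(1 - 0.63) = 128.
From dH/dt = 0: 0.00892·128 - 0.217 = 0.0454P*, so P* = 0.921/0.0454 = 20.3.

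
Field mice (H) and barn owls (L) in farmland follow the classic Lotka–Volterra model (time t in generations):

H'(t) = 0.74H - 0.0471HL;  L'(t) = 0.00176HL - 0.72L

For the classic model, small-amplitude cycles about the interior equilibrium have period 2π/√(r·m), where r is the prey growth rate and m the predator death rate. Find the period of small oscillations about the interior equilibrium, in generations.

Here r = 0.74 and m = 0.72, so r·m = 0.533.
ω = √0.533 = 0.73 per generation, hence T = 2π/ω ≈ 8.61 generations.

T ≈ 8.61 generations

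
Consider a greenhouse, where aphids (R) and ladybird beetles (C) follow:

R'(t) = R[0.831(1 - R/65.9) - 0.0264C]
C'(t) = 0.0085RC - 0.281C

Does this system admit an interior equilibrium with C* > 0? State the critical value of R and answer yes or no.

Threshold R = 33.1; K > 33.1, so yes, the predator persists.

The predator equation gives dC/dt > 0 only when R > 0.281/0.0085 = 33.1.
Without the predator, R → K = 65.9. Since 65.9 > 33.1, the predator can invade and persist.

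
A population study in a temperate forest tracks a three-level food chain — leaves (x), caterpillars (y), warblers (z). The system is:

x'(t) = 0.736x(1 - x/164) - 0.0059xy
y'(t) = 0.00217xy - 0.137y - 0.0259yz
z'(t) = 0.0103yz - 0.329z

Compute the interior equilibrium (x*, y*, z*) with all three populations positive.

From dz/dt = 0: 0.0103y* = 0.329, so y* = 31.9.
From dx/dt = 0: 0.736(1 - x*/164) = 0.0059·31.9, giving x* = 164·(1 - 0.256) = 122.
From dy/dt = 0: 0.00217·122 - 0.137 = 0.0259z*, so z* = 0.128/0.0259 = 4.93.

x* ≈ 122, y* ≈ 31.9, z* ≈ 4.93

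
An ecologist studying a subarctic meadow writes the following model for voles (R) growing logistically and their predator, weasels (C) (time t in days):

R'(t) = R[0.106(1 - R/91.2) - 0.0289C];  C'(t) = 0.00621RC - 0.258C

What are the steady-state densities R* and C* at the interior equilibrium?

R* ≈ 41.5, C* ≈ 2

From dC/dt = 0 with C > 0: 0.00621R* = 0.258, so R* = 41.5.
Substitute into dR/dt = 0: 0.106(1 - 41.5/91.2) = 0.0289C*.
The bracket is 0.544, giving C* = 0.0577/0.0289 = 2.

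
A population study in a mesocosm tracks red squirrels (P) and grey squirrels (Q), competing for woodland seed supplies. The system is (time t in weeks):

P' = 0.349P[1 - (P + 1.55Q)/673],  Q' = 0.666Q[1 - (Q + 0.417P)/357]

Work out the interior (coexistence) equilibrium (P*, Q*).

Setting both brackets to zero gives the nullclines P + 1.55Q = 673 and 0.417P + Q = 357.
Substituting Q = 357 - 0.417P into the first: P(1 - 1.55·0.417) = 673 - 1.55·357.
So P* = 120/0.354 = 338, and then Q* = 357 - 0.417·338 = 216.

P* ≈ 338, Q* ≈ 216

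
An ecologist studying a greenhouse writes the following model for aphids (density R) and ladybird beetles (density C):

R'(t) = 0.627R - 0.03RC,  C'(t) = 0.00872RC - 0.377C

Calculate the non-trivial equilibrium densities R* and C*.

Set dC/dt = 0 with C > 0: 0.00872R - 0.377 = 0, so R* = 0.377/0.00872 = 43.2.
Set dR/dt = 0 with R > 0: 0.627 - 0.03C = 0, so C* = 0.627/0.03 = 20.9.

R* ≈ 43.2, C* ≈ 20.9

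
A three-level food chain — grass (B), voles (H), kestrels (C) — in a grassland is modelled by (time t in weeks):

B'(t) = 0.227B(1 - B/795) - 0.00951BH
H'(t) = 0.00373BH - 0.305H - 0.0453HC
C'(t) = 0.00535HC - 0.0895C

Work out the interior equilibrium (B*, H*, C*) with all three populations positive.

From dC/dt = 0: 0.00535H* = 0.0895, so H* = 16.7.
From dB/dt = 0: 0.227(1 - B*/795) = 0.00951·16.7, giving B* = 795·(1 - 0.701) = 238.
From dH/dt = 0: 0.00373·238 - 0.305 = 0.0453C*, so C* = 0.582/0.0453 = 12.8.

B* ≈ 238, H* ≈ 16.7, C* ≈ 12.8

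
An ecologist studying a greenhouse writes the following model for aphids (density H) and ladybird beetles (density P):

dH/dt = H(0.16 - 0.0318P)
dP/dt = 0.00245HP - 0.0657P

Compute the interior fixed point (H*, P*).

H* ≈ 26.8, P* ≈ 5.03

Set dP/dt = 0 with P > 0: 0.00245H - 0.0657 = 0, so H* = 0.0657/0.00245 = 26.8.
Set dH/dt = 0 with H > 0: 0.16 - 0.0318P = 0, so P* = 0.16/0.0318 = 5.03.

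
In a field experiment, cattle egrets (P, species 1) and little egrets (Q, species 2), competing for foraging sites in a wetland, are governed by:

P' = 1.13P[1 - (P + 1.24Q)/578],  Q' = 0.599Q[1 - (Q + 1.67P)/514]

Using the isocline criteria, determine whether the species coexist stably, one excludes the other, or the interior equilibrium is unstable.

unstable coexistence (outcome depends on initial conditions)

Compare the nullcline intercepts: K1/α12 = 578/1.24 = 466 < K2 = 514; K2/α21 = 514/1.67 = 308 < K1 = 578.
Since both are reversed, neither can invade when rare; the interior point is a saddle.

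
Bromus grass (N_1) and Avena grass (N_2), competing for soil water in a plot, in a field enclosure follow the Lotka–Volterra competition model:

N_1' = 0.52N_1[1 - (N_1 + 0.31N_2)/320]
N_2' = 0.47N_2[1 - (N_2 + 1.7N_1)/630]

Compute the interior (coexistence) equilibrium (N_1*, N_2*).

Setting both brackets to zero gives the nullclines N_1 + 0.31N_2 = 320 and 1.7N_1 + N_2 = 630.
Substituting N_2 = 630 - 1.7N_1 into the first: N_1(1 - 0.31·1.7) = 320 - 0.31·630.
So N_1* = 125/0.473 = 264, and then N_2* = 630 - 1.7·264 = 182.

N_1* ≈ 264, N_2* ≈ 182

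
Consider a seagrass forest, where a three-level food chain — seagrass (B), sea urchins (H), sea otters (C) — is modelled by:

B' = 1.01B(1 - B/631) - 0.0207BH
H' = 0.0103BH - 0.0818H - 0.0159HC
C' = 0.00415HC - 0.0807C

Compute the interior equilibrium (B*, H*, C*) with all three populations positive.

B* ≈ 380, H* ≈ 19.4, C* ≈ 241

From dC/dt = 0: 0.00415H* = 0.0807, so H* = 19.4.
From dB/dt = 0: 1.01(1 - B*/631) = 0.0207·19.4, giving B* = 631·(1 - 0.399) = 380.
From dH/dt = 0: 0.0103·380 - 0.0818 = 0.0159C*, so C* = 3.83/0.0159 = 241.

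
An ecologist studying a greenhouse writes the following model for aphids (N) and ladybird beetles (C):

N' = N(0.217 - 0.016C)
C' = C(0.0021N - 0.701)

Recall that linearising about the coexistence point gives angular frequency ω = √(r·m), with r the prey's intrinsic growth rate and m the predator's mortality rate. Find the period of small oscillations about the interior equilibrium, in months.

Here r = 0.217 and m = 0.701, so r·m = 0.152.
ω = √0.152 = 0.39 per month, hence T = 2π/ω ≈ 16.1 months.

T ≈ 16.1 months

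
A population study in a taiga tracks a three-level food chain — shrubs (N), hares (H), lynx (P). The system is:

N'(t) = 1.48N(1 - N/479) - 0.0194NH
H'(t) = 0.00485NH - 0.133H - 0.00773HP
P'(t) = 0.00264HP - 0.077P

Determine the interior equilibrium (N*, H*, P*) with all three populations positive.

N* ≈ 296, H* ≈ 29.2, P* ≈ 168

From dP/dt = 0: 0.00264H* = 0.077, so H* = 29.2.
From dN/dt = 0: 1.48(1 - N*/479) = 0.0194·29.2, giving N* = 479·(1 - 0.382) = 296.
From dH/dt = 0: 0.00485·296 - 0.133 = 0.00773P*, so P* = 1.3/0.00773 = 168.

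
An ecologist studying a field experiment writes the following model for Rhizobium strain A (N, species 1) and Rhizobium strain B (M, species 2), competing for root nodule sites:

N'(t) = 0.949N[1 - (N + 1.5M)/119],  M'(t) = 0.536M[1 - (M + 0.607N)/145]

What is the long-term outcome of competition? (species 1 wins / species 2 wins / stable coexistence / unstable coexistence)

Compare the nullcline intercepts: K1/α12 = 119/1.5 = 79.3 < K2 = 145; K2/α21 = 145/0.607 = 239 > K1 = 119.
Since the inequalities point opposite ways, species 2 can invade but species 1 cannot.

species 2 excludes species 1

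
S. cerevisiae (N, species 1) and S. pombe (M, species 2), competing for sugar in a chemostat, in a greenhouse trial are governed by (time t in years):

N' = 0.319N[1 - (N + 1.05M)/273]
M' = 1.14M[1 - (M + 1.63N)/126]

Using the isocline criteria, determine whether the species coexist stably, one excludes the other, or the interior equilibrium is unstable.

species 1 excludes species 2

Compare the nullcline intercepts: K1/α12 = 273/1.05 = 260 > K2 = 126; K2/α21 = 126/1.63 = 77.3 < K1 = 273.
Since the inequalities point opposite ways, species 1 can invade but species 2 cannot.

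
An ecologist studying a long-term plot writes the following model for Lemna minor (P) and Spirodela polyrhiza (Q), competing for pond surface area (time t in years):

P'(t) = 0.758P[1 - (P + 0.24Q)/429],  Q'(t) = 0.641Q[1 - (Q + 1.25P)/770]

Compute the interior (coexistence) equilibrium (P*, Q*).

P* ≈ 349, Q* ≈ 334

Setting both brackets to zero gives the nullclines P + 0.24Q = 429 and 1.25P + Q = 770.
Substituting Q = 770 - 1.25P into the first: P(1 - 0.24·1.25) = 429 - 0.24·770.
So P* = 244/0.7 = 349, and then Q* = 770 - 1.25·349 = 334.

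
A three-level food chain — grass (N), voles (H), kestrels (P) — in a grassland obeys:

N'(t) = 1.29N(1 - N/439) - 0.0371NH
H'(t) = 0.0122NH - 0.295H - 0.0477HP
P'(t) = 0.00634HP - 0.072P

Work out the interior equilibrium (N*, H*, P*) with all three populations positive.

From dP/dt = 0: 0.00634H* = 0.072, so H* = 11.4.
From dN/dt = 0: 1.29(1 - N*/439) = 0.0371·11.4, giving N* = 439·(1 - 0.327) = 296.
From dH/dt = 0: 0.0122·296 - 0.295 = 0.0477P*, so P* = 3.31/0.0477 = 69.4.

N* ≈ 296, H* ≈ 11.4, P* ≈ 69.4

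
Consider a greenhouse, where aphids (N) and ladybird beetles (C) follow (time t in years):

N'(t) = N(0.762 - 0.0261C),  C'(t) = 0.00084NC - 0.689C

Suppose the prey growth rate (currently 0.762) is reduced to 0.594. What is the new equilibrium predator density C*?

At the interior fixed point, setting dN/dt = 0 with N > 0 fixes C* = (prey growth rate)/(NC coefficient) — independent of the other coefficients.
With the change, C* = 0.594/0.0261 = 22.8; it falls from 29.2.

C* ≈ 22.8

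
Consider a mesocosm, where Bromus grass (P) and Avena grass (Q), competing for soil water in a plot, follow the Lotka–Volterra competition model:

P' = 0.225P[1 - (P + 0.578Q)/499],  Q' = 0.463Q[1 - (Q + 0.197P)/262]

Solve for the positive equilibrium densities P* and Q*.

Setting both brackets to zero gives the nullclines P + 0.578Q = 499 and 0.197P + Q = 262.
Substituting Q = 262 - 0.197P into the first: P(1 - 0.578·0.197) = 499 - 0.578·262.
So P* = 348/0.886 = 392, and then Q* = 262 - 0.197·392 = 185.

P* ≈ 392, Q* ≈ 185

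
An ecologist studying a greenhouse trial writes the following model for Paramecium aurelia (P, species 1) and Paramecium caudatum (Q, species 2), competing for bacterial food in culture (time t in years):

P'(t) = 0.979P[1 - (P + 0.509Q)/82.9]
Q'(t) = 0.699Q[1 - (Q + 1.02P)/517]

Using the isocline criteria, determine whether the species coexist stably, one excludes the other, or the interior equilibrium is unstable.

Compare the nullcline intercepts: K1/α12 = 82.9/0.509 = 163 < K2 = 517; K2/α21 = 517/1.02 = 507 > K1 = 82.9.
Since the inequalities point opposite ways, species 2 can invade but species 1 cannot.

species 2 excludes species 1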